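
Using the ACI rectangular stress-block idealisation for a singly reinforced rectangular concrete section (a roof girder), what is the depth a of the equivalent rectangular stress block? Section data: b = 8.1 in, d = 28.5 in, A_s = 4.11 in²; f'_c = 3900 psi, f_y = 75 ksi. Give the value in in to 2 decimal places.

T = A_s f_y = 4.11 × 75 = 308.25 kips.
a = T/(0.85 f'_c b) = 308.25/(0.85 × 3.9 × 8.1) = 11.48 in.

a ≈ 11.48 in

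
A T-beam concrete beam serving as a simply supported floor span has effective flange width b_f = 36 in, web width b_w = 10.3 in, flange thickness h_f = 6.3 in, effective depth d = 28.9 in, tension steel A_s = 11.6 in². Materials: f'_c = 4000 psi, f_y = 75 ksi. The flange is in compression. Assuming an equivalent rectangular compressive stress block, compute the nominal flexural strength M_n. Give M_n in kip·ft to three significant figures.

Tension: T = A_s f_y = 11.6 × 75 = 870 kips.
Try a within the flange: a = T/(0.85 f'_c b_f) = 870/(0.85 × 4 × 36) = 7.108 in.
a = 7.108 > h_f = 6.3 in: the block extends into the web. Split into flange-overhang and web parts.
C_f = 0.85 f'_c (b_f − b_w) h_f = 0.85 × 4 × (36 − 10.3) × 6.3 = 550.5 kips.
Remaining web compression depth: a_w = (T − C_f)/(0.85 f'_c b_w) = (870 − 550.5)/(0.85 × 4 × 10.3) = 9.123 in.
M_n = C_f(d − h_f/2) + (T − C_f)(d − a_w/2) = 550.5 × (28.9 − 3.15) + 319.5 × (28.9 − 4.5615) = 14175.4 + 7776.2 = 21951.6 kip·in.
M_n = 21951.6/12 = 1829.30 kip·ft.

M_n ≈ 1830 kip·ft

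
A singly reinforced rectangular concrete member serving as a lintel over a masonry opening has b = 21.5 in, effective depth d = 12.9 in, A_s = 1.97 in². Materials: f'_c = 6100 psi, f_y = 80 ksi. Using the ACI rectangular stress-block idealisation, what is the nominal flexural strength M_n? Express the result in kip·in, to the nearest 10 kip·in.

T = A_s f_y = 1.97 × 80 = 157.6 kips.
a = T/(0.85 f'_c b) = 157.6/(0.85 × 6.1 × 21.5) = 1.414 in.
M_n = T(d − a/2) = 157.6 × (12.9 − 0.707) = 1921.6 kip·in.

M_n ≈ 1920 kip·in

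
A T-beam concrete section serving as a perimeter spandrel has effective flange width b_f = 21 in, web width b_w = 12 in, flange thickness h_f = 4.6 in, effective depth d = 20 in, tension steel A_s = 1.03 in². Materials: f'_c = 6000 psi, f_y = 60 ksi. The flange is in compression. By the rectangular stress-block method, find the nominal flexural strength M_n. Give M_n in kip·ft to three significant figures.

Tension: T = A_s f_y = 1.03 × 60 = 61.8 kips.
Try a within the flange: a = T/(0.85 f'_c b_f) = 61.8/(0.85 × 6 × 21) = 0.577 in.
Since a = 0.577 ≤ h_f = 4.6 in, the stress block lies entirely in the flange; analyse as a rectangular beam of width b_f.
M_n = T(d − a/2) = 61.8 × (20 − 0.2885) = 1218.2 kip·in.
M_n = 1218.2/12 = 101.52 kip·ft.

M_n ≈ 102 kip·ft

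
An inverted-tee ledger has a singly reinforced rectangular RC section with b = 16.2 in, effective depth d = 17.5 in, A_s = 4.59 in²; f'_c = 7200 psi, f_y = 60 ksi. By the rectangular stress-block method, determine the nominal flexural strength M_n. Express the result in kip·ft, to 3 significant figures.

M_n ≈ 370 kip·ft

T = A_s f_y = 4.59 × 60 = 275.4 kips.
a = T/(0.85 f'_c b) = 275.4/(0.85 × 7.2 × 16.2) = 2.778 in.
M_n = T(d − a/2) = 275.4 × (17.5 − 1.389) = 4437.0 kip·in = 4437.0/12 = 369.75 kip·ft.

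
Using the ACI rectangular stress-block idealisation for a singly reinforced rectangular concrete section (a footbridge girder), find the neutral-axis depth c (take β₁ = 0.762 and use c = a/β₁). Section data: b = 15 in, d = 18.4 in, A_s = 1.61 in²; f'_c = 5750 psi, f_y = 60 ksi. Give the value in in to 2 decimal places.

c ≈ 1.73 in

T = A_s f_y = 1.61 × 60 = 96.6 kips.
a = T/(0.85 f'_c b) = 96.6/(0.85 × 5.75 × 15) = 1.3176 in.
With β₁ = 0.762, c = a/β₁ = 1.3176/0.762 = 1.73 in.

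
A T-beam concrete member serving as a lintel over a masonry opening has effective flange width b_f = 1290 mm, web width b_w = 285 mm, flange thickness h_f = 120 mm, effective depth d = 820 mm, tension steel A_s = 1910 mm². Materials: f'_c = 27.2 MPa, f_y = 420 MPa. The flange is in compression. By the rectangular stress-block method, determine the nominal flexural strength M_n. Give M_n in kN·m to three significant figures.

Tension: T = A_s f_y = 1910 × 420 = 802200 N.
Try a within the flange: a = T/(0.85 f'_c b_f) = 802200/(0.85 × 27.2 × 1290) = 26.90 mm.
Since a = 26.90 ≤ h_f = 120 mm, the stress block lies entirely in the flange; analyse as a rectangular beam of width b_f.
M_n = T(d − a/2) = 802200 × (820 − 13.45) = 647.01 × 10⁶ N·mm.
M_n = 647.01 kN·m.

M_n ≈ 647 kN·m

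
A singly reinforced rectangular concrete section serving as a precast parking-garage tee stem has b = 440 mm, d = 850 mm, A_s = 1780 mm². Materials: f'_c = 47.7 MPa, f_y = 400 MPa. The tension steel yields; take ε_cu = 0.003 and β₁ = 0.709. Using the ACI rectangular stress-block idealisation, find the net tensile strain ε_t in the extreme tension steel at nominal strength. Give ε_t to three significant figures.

ε_t ≈ 0.0423

a = A_s f_y/(0.85 f'_c b) = 39.91 mm.
β₁ = 0.709, so c = a/β₁ = 39.91/0.709 = 56.29 mm.
From the linear strain diagram with ε_cu = 0.003: ε_t = 0.003 (d − c)/c = 0.003 × (850 − 56.29)/56.29 = 0.0423.
Since ε_t ≥ 0.005, the section is tension-controlled.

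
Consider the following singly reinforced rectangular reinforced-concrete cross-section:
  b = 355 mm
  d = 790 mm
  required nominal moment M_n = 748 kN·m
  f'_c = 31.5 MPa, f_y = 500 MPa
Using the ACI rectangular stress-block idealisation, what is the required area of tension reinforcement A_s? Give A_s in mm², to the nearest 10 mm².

A_s ≈ 2030 mm²

With M_n = 0.85 f'_c a b (d − a/2), solve the quadratic for a:
a = d − √(d² − 2M_n/(0.85 f'_c b)) = 790 − √(790² − 2 × 748×10⁶/(0.85 × 31.5 × 355)) = 106.84 mm.
A_s = 0.85 f'_c a b / f_y = 0.85 × 31.5 × 106.84 × 355 / 500 = 2031.1 mm².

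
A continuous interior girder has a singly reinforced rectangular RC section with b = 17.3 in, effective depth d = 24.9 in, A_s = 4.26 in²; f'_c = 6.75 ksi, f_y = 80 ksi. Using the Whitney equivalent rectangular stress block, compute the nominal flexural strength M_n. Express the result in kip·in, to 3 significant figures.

M_n ≈ 7900 kip·in

T = A_s f_y = 4.26 × 80 = 340.8 kips.
a = T/(0.85 f'_c b) = 340.8/(0.85 × 6.75 × 17.3) = 3.433 in.
M_n = T(d − a/2) = 340.8 × (24.9 − 1.7165) = 7900.9 kip·in.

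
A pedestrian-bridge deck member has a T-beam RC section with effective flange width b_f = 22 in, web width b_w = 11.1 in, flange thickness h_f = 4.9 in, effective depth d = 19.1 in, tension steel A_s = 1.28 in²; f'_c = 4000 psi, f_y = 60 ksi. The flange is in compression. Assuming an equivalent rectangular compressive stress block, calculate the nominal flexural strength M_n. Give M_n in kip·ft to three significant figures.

M_n ≈ 119 kip·ft

Tension: T = A_s f_y = 1.28 × 60 = 76.8 kips.
Try a within the flange: a = T/(0.85 f'_c b_f) = 76.8/(0.85 × 4 × 22) = 1.027 in.
Since a = 1.027 ≤ h_f = 4.9 in, the stress block lies entirely in the flange; analyse as a rectangular beam of width b_f.
M_n = T(d − a/2) = 76.8 × (19.1 − 0.5135) = 1427.4 kip·in.
M_n = 1427.4/12 = 118.95 kip·ft.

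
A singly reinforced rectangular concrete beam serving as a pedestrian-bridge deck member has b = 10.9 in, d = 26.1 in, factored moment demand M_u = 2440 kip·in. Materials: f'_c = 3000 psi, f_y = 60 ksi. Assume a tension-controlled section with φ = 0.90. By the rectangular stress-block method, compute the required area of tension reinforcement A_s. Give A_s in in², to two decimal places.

M_n = M_u/φ = 2440/0.90 = 2711.11 kip·in.
From M_n = 0.85 f'_c a b (d − a/2):
a = d − √(d² − 2M_n/(0.85 f'_c b)) = 26.1 − √(26.1² − 2 × 2711.11/(0.85 × 3 × 10.9)) = 4.052 in.
A_s = 0.85 f'_c a b / f_y = 0.85 × 3 × 4.052 × 10.9 / 60 = 1.877 in².

A_s ≈ 1.88 in²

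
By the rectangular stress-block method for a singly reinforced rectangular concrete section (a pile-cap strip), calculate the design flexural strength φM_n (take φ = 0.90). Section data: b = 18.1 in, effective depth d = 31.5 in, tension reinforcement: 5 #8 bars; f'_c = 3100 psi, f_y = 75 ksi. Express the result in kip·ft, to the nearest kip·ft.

A_s = 5 × 0.79 = 3.95 in².
T = A_s f_y = 3.95 × 75 = 296.25 kips.
a = T/(0.85 f'_c b) = 296.25/(0.85 × 3.1 × 18.1) = 6.212 in.
M_n = T(d − a/2) = 296.25 × (31.5 − 3.106) = 8411.7 kip·in = 8411.7/12 = 700.98 kip·ft.
φM_n = 0.90 × 700.98 = 630.88 kip·ft.

φM_n ≈ 631 kip·ft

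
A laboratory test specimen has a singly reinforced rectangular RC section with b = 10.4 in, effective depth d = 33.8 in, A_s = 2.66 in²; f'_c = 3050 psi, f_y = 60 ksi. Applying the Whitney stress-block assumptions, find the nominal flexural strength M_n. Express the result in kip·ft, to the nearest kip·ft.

T = A_s f_y = 2.66 × 60 = 159.6 kips.
a = T/(0.85 f'_c b) = 159.6/(0.85 × 3.05 × 10.4) = 5.919 in.
M_n = T(d − a/2) = 159.6 × (33.8 − 2.9595) = 4922.1 kip·in = 4922.1/12 = 410.18 kip·ft.

M_n ≈ 410 kip·ft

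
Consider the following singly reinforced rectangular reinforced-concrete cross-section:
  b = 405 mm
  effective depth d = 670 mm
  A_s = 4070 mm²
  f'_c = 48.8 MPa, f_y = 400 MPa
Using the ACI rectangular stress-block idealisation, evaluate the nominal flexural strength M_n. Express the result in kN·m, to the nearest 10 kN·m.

M_n ≈ 1010 kN·m

T = A_s f_y = 4070 × 400 = 1628000 N = 1628 kN.
From C = T: a = T/(0.85 f'_c b) = 1628000/(0.85 × 48.8 × 405) = 96.91 mm.
M_n = T(d − a/2) = 1628 kN × (670 − 48.455) mm = 1011.88 kN·m.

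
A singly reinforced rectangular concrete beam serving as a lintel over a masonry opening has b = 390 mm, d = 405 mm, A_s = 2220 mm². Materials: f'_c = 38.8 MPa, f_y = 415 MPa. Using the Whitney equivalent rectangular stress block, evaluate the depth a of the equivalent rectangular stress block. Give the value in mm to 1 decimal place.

T = A_s f_y = 2220 × 415 = 921300 N = 921.3 kN.
Setting C = 0.85 f'_c a b equal to T: a = 921300/(0.85 × 38.8 × 390) = 71.6 mm.

a ≈ 71.6 mm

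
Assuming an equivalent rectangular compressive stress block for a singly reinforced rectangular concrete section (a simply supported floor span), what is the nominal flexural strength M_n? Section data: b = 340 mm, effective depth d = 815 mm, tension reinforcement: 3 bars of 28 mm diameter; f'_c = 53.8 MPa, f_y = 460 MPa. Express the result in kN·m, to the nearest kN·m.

A_s = 3 × 616 = 1848 mm².
T = A_s f_y = 1848 × 460 = 850080 N = 850.08 kN.
From C = T: a = T/(0.85 f'_c b) = 850080/(0.85 × 53.8 × 340) = 54.67 mm.
M_n = T(d − a/2) = 850.08 kN × (815 − 27.335) mm = 669.58 kN·m.

M_n ≈ 670 kN·m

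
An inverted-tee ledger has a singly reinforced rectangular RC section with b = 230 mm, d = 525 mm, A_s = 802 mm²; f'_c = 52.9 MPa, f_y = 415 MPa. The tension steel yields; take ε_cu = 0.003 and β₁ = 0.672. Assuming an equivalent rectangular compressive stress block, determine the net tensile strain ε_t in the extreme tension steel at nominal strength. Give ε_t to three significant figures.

a = A_s f_y/(0.85 f'_c b) = 32.18 mm.
β₁ = 0.672, so c = a/β₁ = 32.18/0.672 = 47.89 mm.
From the linear strain diagram with ε_cu = 0.003: ε_t = 0.003 (d − c)/c = 0.003 × (525 − 47.89)/47.89 = 0.0299.
Since ε_t ≥ 0.005, the section is tension-controlled.

ε_t ≈ 0.0299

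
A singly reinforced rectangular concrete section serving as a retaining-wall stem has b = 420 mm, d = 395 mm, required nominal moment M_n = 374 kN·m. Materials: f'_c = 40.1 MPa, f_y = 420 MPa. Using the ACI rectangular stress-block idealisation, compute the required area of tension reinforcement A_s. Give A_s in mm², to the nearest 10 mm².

A_s ≈ 2480 mm²

With M_n = 0.85 f'_c a b (d − a/2), solve the quadratic for a:
a = d − √(d² − 2M_n/(0.85 f'_c b)) = 395 − √(395² − 2 × 374×10⁶/(0.85 × 40.1 × 420)) = 72.86 mm.
A_s = 0.85 f'_c a b / f_y = 0.85 × 40.1 × 72.86 × 420 / 420 = 2483.4 mm².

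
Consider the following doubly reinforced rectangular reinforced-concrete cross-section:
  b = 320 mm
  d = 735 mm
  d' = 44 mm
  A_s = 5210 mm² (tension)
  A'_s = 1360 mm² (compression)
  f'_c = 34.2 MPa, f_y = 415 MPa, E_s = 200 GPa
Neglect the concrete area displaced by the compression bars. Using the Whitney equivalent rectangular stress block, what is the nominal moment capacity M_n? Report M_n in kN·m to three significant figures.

Assume both tension and compression steel yield.
Net tension couple steel: A_s − A'_s = 3850 mm².
a = (A_s − A'_s) f_y / (0.85 f'_c b) = 1597750/(0.85 × 34.2 × 320) = 171.76 mm.
c = a/β₁ = 171.76/0.806 = 213.10 mm; ε'_s = 0.003(c − d')/c = 0.0024 ≥ f_y/E_s = 0.0021, so compression steel does yield.
M_n = (A_s − A'_s) f_y (d − a/2) + A'_s f_y (d − d') = [1597750 × (735 − 85.88) + 564400 × (735 − 44)] × 10⁻⁶ = 1037.13 + 390.00 = 1427.13 kN·m.

M_n ≈ 1430 kN·m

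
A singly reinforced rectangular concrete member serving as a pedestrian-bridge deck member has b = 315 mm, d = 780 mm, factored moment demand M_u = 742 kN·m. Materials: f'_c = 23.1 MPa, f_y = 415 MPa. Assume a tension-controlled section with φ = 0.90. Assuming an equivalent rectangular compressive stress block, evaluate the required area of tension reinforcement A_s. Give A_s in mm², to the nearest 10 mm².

M_n = M_u/φ = 742/0.90 = 824.444 kN·m.
With M_n = 0.85 f'_c a b (d − a/2), solve the quadratic for a:
a = d − √(d² − 2M_n/(0.85 f'_c b)) = 780 − √(780² − 2 × 824.444×10⁶/(0.85 × 23.1 × 315)) = 195.36 mm.
A_s = 0.85 f'_c a b / f_y = 0.85 × 23.1 × 195.36 × 315 / 415 = 2911.6 mm².

A_s ≈ 2910 mm²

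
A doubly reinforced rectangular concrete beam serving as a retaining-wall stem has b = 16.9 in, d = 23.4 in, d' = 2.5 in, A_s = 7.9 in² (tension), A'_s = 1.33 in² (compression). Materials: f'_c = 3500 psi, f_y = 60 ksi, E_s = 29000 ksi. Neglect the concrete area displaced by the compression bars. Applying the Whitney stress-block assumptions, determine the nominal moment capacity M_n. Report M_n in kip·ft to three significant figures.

Assume both steels yield.
a = (A_s − A'_s) f_y/(0.85 f'_c b) = (7.9 − 1.33) × 60/(0.85 × 3.5 × 16.9) = 7.840 in.
c = a/β₁ = 7.840/0.85 = 9.224 in; ε'_s = 0.003(c − d')/c = 0.0022 ≥ ε_y = 0.0021, so the compression steel yields.
M_n = (A_s − A'_s) f_y (d − a/2) + A'_s f_y (d − d') = 394.2 × (23.4 − 3.92) + 79.8 × (23.4 − 2.5) = 7679.0 + 1667.8 = 9346.8 kip·in = 9346.8/12 = 778.90 kip·ft.

M_n ≈ 779 kip·ft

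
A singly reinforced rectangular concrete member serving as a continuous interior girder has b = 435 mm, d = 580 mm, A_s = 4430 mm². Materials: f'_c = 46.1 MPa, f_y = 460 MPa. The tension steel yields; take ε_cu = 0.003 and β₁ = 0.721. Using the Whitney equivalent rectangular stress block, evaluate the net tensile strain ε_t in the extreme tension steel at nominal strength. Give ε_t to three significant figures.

ε_t ≈ 0.00749

a = A_s f_y/(0.85 f'_c b) = 119.55 mm.
β₁ = 0.721, so c = a/β₁ = 119.55/0.721 = 165.81 mm.
From the linear strain diagram with ε_cu = 0.003: ε_t = 0.003 (d − c)/c = 0.003 × (580 − 165.81)/165.81 = 0.00749.
Since ε_t ≥ 0.005, the section is tension-controlled.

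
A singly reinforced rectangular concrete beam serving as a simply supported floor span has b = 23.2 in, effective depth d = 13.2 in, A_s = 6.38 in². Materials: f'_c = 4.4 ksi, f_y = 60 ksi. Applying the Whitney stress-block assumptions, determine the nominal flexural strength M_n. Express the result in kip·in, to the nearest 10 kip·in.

M_n ≈ 4210 kip·in

T = A_s f_y = 6.38 × 60 = 382.8 kips.
a = T/(0.85 f'_c b) = 382.8/(0.85 × 4.4 × 23.2) = 4.412 in.
M_n = T(d − a/2) = 382.8 × (13.2 − 2.206) = 4208.5 kip·in.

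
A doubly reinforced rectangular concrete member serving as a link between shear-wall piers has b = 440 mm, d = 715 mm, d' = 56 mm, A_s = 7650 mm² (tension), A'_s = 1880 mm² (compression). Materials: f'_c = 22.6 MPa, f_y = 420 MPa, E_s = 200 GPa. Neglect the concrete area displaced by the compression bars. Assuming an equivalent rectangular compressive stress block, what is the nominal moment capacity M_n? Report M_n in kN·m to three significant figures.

M_n ≈ 1910 kN·m

Assume both tension and compression steel yield.
Net tension couple steel: A_s − A'_s = 5770 mm².
a = (A_s − A'_s) f_y / (0.85 f'_c b) = 2423400/(0.85 × 22.6 × 440) = 286.71 mm.
c = a/β₁ = 286.71/0.85 = 337.31 mm; ε'_s = 0.003(c − d')/c = 0.0025 ≥ f_y/E_s = 0.0021, so compression steel does yield.
M_n = (A_s − A'_s) f_y (d − a/2) + A'_s f_y (d − d') = [2423400 × (715 − 143.355) + 789600 × (715 − 56)] × 10⁻⁶ = 1385.32 + 520.35 = 1905.67 kN·m.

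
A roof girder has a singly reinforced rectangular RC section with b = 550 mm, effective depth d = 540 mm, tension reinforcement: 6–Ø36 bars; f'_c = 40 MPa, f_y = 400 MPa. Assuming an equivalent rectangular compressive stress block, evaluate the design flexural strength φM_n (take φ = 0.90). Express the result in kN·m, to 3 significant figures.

φM_n ≈ 1040 kN·m

A_s = 6 × 1018 = 6108 mm².
T = A_s f_y = 6108 × 400 = 2443200 N = 2443.2 kN.
From C = T: a = T/(0.85 f'_c b) = 2443200/(0.85 × 40 × 550) = 130.65 mm.
M_n = T(d − a/2) = 2443.2 kN × (540 − 65.325) mm = 1159.73 kN·m.
φM_n = 0.90 × 1159.73 = 1043.76 kN·m.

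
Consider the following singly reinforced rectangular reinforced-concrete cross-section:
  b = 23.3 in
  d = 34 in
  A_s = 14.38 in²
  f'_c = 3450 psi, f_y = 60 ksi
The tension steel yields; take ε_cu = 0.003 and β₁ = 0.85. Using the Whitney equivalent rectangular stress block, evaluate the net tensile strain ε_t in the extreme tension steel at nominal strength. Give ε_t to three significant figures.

ε_t ≈ 0.00387

a = A_s f_y/(0.85 f'_c b) = 12.627 in.
β₁ = 0.85, so c = a/β₁ = 12.627/0.85 = 14.855 in.
From the linear strain diagram with ε_cu = 0.003: ε_t = 0.003 (d − c)/c = 0.003 × (34 − 14.855)/14.855 = 0.00387.
ε_t < 0.004 — the section is over-reinforced for flexure under ACI limits.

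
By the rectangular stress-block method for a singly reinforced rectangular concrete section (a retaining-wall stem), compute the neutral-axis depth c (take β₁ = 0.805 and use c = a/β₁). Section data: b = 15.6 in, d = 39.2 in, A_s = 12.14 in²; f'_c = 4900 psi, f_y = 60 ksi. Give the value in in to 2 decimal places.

T = A_s f_y = 12.14 × 60 = 728.4 kips.
a = T/(0.85 f'_c b) = 728.4/(0.85 × 4.9 × 15.6) = 11.2106 in.
With β₁ = 0.805, c = a/β₁ = 11.2106/0.805 = 13.93 in.

c ≈ 13.93 in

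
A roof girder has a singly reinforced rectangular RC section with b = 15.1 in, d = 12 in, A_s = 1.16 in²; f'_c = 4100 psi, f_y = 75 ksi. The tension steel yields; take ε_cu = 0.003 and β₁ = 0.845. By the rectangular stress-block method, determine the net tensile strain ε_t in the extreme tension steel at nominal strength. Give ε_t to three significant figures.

a = A_s f_y/(0.85 f'_c b) = 1.653 in.
β₁ = 0.845, so c = a/β₁ = 1.653/0.845 = 1.956 in.
From the linear strain diagram with ε_cu = 0.003: ε_t = 0.003 (d − c)/c = 0.003 × (12 − 1.956)/1.956 = 0.0154.
Since ε_t ≥ 0.005, the section is tension-controlled.

ε_t ≈ 0.0154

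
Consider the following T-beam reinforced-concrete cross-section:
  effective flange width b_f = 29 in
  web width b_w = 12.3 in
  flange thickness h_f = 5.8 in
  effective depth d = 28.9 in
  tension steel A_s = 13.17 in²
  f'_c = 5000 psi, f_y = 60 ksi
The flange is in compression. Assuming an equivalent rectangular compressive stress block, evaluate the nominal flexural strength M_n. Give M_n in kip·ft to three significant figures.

Tension: T = A_s f_y = 13.17 × 60 = 790.2 kips.
Try a within the flange: a = T/(0.85 f'_c b_f) = 790.2/(0.85 × 5 × 29) = 6.411 in.
a = 6.411 > h_f = 5.8 in: the block extends into the web. Split into flange-overhang and web parts.
C_f = 0.85 f'_c (b_f − b_w) h_f = 0.85 × 5 × (29 − 12.3) × 5.8 = 411.7 kips.
Remaining web compression depth: a_w = (T − C_f)/(0.85 f'_c b_w) = (790.2 − 411.7)/(0.85 × 5 × 12.3) = 7.241 in.
M_n = C_f(d − h_f/2) + (T − C_f)(d − a_w/2) = 411.7 × (28.9 − 2.9) + 378.5 × (28.9 − 3.6205) = 10704.2 + 9568.3 = 20272.5 kip·in.
M_n = 20272.5/12 = 1689.38 kip·ft.

M_n ≈ 1690 kip·ft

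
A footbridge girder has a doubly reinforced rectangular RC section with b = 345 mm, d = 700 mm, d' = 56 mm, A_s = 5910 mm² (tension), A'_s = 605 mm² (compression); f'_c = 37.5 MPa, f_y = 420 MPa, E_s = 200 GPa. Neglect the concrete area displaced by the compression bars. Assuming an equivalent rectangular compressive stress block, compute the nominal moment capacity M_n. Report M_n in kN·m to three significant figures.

M_n ≈ 1500 kN·m

Assume both tension and compression steel yield.
Net tension couple steel: A_s − A'_s = 5305 mm².
a = (A_s − A'_s) f_y / (0.85 f'_c b) = 2228100/(0.85 × 37.5 × 345) = 202.61 mm.
c = a/β₁ = 202.61/0.782 = 259.09 mm; ε'_s = 0.003(c − d')/c = 0.0024 ≥ f_y/E_s = 0.0021, so compression steel does yield.
M_n = (A_s − A'_s) f_y (d − a/2) + A'_s f_y (d − d') = [2228100 × (700 − 101.305) + 254100 × (700 − 56)] × 10⁻⁶ = 1333.95 + 163.64 = 1497.59 kN·m.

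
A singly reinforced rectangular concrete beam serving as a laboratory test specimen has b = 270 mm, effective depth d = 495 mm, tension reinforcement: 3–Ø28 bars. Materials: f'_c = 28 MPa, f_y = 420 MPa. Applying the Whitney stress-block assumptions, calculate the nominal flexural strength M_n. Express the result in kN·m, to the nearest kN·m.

A_s = 3 × 616 = 1848 mm².
T = A_s f_y = 1848 × 420 = 776160 N = 776.16 kN.
From C = T: a = T/(0.85 f'_c b) = 776160/(0.85 × 28 × 270) = 120.78 mm.
M_n = T(d − a/2) = 776.16 kN × (495 − 60.39) mm = 337.33 kN·m.

M_n ≈ 337 kN·m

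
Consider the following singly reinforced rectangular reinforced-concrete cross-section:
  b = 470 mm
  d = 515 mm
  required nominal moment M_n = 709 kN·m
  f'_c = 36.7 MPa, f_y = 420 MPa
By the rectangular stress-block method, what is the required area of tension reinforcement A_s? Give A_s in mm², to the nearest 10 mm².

With M_n = 0.85 f'_c a b (d − a/2), solve the quadratic for a:
a = d − √(d² − 2M_n/(0.85 f'_c b)) = 515 − √(515² − 2 × 709×10⁶/(0.85 × 36.7 × 470)) = 104.50 mm.
A_s = 0.85 f'_c a b / f_y = 0.85 × 36.7 × 104.50 × 470 / 420 = 3648.0 mm².

A_s ≈ 3650 mm²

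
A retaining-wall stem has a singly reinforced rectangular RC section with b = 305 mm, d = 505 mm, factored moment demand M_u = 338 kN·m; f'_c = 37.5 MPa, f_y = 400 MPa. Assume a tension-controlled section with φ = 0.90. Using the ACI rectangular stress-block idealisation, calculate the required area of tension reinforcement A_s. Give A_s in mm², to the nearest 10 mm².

M_n = M_u/φ = 338/0.90 = 375.556 kN·m.
With M_n = 0.85 f'_c a b (d − a/2), solve the quadratic for a:
a = d − √(d² − 2M_n/(0.85 f'_c b)) = 505 − √(505² − 2 × 375.556×10⁶/(0.85 × 37.5 × 305)) = 83.38 mm.
A_s = 0.85 f'_c a b / f_y = 0.85 × 37.5 × 83.38 × 305 / 400 = 2026.5 mm².

A_s ≈ 2030 mm²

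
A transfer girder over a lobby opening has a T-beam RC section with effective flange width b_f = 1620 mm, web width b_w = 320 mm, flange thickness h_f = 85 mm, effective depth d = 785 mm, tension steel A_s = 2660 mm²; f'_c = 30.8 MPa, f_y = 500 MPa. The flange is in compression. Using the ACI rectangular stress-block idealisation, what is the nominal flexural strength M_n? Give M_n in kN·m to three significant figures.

Tension: T = A_s f_y = 2660 × 500 = 1330000 N.
Try a within the flange: a = T/(0.85 f'_c b_f) = 1330000/(0.85 × 30.8 × 1620) = 31.36 mm.
Since a = 31.36 ≤ h_f = 85 mm, the stress block lies entirely in the flange; analyse as a rectangular beam of width b_f.
M_n = T(d − a/2) = 1330000 × (785 − 15.68) = 1023.20 × 10⁶ N·mm.
M_n = 1023.20 kN·m.

M_n ≈ 1020 kN·m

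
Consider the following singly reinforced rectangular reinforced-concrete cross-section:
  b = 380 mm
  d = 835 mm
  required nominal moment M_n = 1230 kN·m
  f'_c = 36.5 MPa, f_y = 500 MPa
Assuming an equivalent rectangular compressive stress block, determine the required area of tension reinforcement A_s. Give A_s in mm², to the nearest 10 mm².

With M_n = 0.85 f'_c a b (d − a/2), solve the quadratic for a:
a = d − √(d² − 2M_n/(0.85 f'_c b)) = 835 − √(835² − 2 × 1230×10⁶/(0.85 × 36.5 × 380)) = 136.03 mm.
A_s = 0.85 f'_c a b / f_y = 0.85 × 36.5 × 136.03 × 380 / 500 = 3207.5 mm².

A_s ≈ 3210 mm²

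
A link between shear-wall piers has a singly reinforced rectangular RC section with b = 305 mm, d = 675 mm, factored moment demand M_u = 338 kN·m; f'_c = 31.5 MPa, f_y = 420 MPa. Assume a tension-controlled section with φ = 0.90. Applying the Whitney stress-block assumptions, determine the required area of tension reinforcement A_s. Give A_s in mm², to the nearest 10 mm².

M_n = M_u/φ = 338/0.90 = 375.556 kN·m.
With M_n = 0.85 f'_c a b (d − a/2), solve the quadratic for a:
a = d − √(d² − 2M_n/(0.85 f'_c b)) = 675 − √(675² − 2 × 375.556×10⁶/(0.85 × 31.5 × 305)) = 71.97 mm.
A_s = 0.85 f'_c a b / f_y = 0.85 × 31.5 × 71.97 × 305 / 420 = 1399.4 mm².

A_s ≈ 1400 mm²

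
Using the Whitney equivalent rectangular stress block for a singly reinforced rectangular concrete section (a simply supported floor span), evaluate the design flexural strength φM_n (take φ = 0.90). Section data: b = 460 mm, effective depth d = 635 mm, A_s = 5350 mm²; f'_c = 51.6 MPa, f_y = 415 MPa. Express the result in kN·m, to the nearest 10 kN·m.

φM_n ≈ 1160 kN·m

T = A_s f_y = 5350 × 415 = 2220250 N = 2220.25 kN.
From C = T: a = T/(0.85 f'_c b) = 2220250/(0.85 × 51.6 × 460) = 110.05 mm.
M_n = T(d − a/2) = 2220.25 kN × (635 − 55.025) mm = 1287.69 kN·m.
φM_n = 0.90 × 1287.69 = 1158.92 kN·m.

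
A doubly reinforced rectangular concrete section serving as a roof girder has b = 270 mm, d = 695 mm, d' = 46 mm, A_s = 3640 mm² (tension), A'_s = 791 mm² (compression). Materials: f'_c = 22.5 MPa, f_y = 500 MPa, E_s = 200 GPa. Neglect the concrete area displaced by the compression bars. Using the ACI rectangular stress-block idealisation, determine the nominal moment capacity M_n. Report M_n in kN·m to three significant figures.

Assume both tension and compression steel yield.
Net tension couple steel: A_s − A'_s = 2849 mm².
a = (A_s − A'_s) f_y / (0.85 f'_c b) = 1424500/(0.85 × 22.5 × 270) = 275.87 mm.
c = a/β₁ = 275.87/0.85 = 324.55 mm; ε'_s = 0.003(c − d')/c = 0.0026 ≥ f_y/E_s = 0.0025, so compression steel does yield.
M_n = (A_s − A'_s) f_y (d − a/2) + A'_s f_y (d − d') = [1424500 × (695 − 137.935) + 395500 × (695 − 46)] × 10⁻⁶ = 793.54 + 256.68 = 1050.22 kN·m.

M_n ≈ 1050 kN·m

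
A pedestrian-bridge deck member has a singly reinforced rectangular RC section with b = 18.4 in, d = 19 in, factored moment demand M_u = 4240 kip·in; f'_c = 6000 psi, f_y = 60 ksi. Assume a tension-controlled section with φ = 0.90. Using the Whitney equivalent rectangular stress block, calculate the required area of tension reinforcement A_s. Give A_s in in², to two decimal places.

M_n = M_u/φ = 4240/0.90 = 4711.11 kip·in.
From M_n = 0.85 f'_c a b (d − a/2):
a = d − √(d² − 2M_n/(0.85 f'_c b)) = 19 − √(19² − 2 × 4711.11/(0.85 × 6 × 18.4)) = 2.857 in.
A_s = 0.85 f'_c a b / f_y = 0.85 × 6 × 2.857 × 18.4 / 60 = 4.468 in².

A_s ≈ 4.47 in²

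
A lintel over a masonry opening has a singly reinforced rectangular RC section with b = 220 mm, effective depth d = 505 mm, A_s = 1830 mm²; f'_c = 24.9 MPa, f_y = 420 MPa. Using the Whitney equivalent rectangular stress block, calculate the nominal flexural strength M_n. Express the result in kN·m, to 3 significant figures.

M_n ≈ 325 kN·m

T = A_s f_y = 1830 × 420 = 768600 N = 768.6 kN.
From C = T: a = T/(0.85 f'_c b) = 768600/(0.85 × 24.9 × 220) = 165.07 mm.
M_n = T(d − a/2) = 768.6 kN × (505 − 82.535) mm = 324.71 kN·m.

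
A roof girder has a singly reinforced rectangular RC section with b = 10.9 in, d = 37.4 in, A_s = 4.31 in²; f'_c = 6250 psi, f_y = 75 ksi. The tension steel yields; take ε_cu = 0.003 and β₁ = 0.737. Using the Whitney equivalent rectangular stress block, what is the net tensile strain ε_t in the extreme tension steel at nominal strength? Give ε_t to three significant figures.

a = A_s f_y/(0.85 f'_c b) = 5.582 in.
β₁ = 0.737, so c = a/β₁ = 5.582/0.737 = 7.574 in.
From the linear strain diagram with ε_cu = 0.003: ε_t = 0.003 (d − c)/c = 0.003 × (37.4 − 7.574)/7.574 = 0.0118.
Since ε_t ≥ 0.005, the section is tension-controlled.

ε_t ≈ 0.0118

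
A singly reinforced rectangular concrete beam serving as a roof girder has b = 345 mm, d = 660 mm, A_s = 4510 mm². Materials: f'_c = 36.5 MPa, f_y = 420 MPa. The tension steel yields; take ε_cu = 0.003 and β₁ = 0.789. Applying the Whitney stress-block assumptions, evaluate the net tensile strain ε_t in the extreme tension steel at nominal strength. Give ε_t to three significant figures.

ε_t ≈ 0.00583

a = A_s f_y/(0.85 f'_c b) = 176.97 mm.
β₁ = 0.789, so c = a/β₁ = 176.97/0.789 = 224.30 mm.
From the linear strain diagram with ε_cu = 0.003: ε_t = 0.003 (d − c)/c = 0.003 × (660 − 224.30)/224.30 = 0.00583.
Since ε_t ≥ 0.005, the section is tension-controlled.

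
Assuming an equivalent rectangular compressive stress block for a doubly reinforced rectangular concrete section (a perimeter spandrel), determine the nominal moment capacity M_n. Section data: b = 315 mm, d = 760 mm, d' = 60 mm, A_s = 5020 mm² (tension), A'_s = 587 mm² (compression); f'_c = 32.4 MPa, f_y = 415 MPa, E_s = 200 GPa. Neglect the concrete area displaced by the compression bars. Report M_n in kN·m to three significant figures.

M_n ≈ 1370 kN·m

Assume both tension and compression steel yield.
Net tension couple steel: A_s − A'_s = 4433 mm².
a = (A_s − A'_s) f_y / (0.85 f'_c b) = 1839695/(0.85 × 32.4 × 315) = 212.07 mm.
c = a/β₁ = 212.07/0.819 = 258.94 mm; ε'_s = 0.003(c − d')/c = 0.0023 ≥ f_y/E_s = 0.0021, so compression steel does yield.
M_n = (A_s − A'_s) f_y (d − a/2) + A'_s f_y (d − d') = [1839695 × (760 − 106.035) + 243605 × (760 − 60)] × 10⁻⁶ = 1203.10 + 170.52 = 1373.62 kN·m.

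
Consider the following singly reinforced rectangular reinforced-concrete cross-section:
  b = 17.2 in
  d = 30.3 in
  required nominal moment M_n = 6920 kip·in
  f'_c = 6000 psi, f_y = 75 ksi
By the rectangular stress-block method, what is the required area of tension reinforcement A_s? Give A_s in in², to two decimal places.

From M_n = 0.85 f'_c a b (d − a/2):
a = d − √(d² − 2M_n/(0.85 f'_c b)) = 30.3 − √(30.3² − 2 × 6920/(0.85 × 6 × 17.2)) = 2.726 in.
A_s = 0.85 f'_c a b / f_y = 0.85 × 6 × 2.726 × 17.2 / 75 = 3.188 in².

A_s ≈ 3.19 in²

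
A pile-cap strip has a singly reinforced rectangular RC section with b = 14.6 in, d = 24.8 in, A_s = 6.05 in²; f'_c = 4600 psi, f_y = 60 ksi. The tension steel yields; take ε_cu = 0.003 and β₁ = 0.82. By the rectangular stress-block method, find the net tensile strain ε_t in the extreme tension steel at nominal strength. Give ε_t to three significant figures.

a = A_s f_y/(0.85 f'_c b) = 6.359 in.
β₁ = 0.82, so c = a/β₁ = 6.359/0.82 = 7.755 in.
From the linear strain diagram with ε_cu = 0.003: ε_t = 0.003 (d − c)/c = 0.003 × (24.8 − 7.755)/7.755 = 0.00659.
Since ε_t ≥ 0.005, the section is tension-controlled.

ε_t ≈ 0.00659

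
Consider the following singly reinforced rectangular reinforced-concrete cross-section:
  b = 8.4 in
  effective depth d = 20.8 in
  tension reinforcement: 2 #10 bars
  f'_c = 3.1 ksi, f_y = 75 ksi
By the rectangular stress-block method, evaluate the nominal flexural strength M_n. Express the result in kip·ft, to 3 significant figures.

M_n ≈ 262 kip·ft

A_s = 2 × 1.27 = 2.54 in².
T = A_s f_y = 2.54 × 75 = 190.5 kips.
a = T/(0.85 f'_c b) = 190.5/(0.85 × 3.1 × 8.4) = 8.607 in.
M_n = T(d − a/2) = 190.5 × (20.8 − 4.3035) = 3142.6 kip·in = 3142.6/12 = 261.88 kip·ft.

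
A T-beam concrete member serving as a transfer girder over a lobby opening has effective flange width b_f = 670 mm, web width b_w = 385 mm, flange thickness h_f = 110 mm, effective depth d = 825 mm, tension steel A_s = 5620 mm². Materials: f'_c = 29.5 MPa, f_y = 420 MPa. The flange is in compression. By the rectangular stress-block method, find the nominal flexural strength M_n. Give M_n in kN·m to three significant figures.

Tension: T = A_s f_y = 5620 × 420 = 2360400 N.
Try a within the flange: a = T/(0.85 f'_c b_f) = 2360400/(0.85 × 29.5 × 670) = 140.50 mm.
a = 140.50 > h_f = 110 mm: the block extends into the web. Split into flange-overhang and web parts.
C_f = 0.85 f'_c (b_f − b_w) h_f = 0.85 × 29.5 × (670 − 385) × 110 = 786101 N.
Remaining web compression depth: a_w = (T − C_f)/(0.85 f'_c b_w) = (2360400 − 786101)/(0.85 × 29.5 × 385) = 163.07 mm.
M_n = C_f(d − h_f/2) + (T − C_f)(d − a_w/2) = 786101 × (825 − 55) + 1574299 × (825 − 81.535) = 605.30 + 1170.44 = 1775.74 × 10⁶ N·mm.
M_n = 1775.74 kN·m.

M_n ≈ 1780 kN·m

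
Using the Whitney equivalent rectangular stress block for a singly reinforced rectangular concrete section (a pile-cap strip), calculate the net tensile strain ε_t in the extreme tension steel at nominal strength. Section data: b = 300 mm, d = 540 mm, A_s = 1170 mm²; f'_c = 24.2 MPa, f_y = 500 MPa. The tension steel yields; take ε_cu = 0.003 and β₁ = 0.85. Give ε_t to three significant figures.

ε_t ≈ 0.0115

a = A_s f_y/(0.85 f'_c b) = 94.80 mm.
β₁ = 0.85, so c = a/β₁ = 94.80/0.85 = 111.53 mm.
From the linear strain diagram with ε_cu = 0.003: ε_t = 0.003 (d − c)/c = 0.003 × (540 − 111.53)/111.53 = 0.0115.
Since ε_t ≥ 0.005, the section is tension-controlled.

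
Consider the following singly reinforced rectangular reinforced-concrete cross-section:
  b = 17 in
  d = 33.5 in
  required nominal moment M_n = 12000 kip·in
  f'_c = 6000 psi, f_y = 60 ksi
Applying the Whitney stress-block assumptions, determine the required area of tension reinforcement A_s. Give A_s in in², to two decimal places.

A_s ≈ 6.39 in²

From M_n = 0.85 f'_c a b (d − a/2):
a = d − √(d² − 2M_n/(0.85 f'_c b)) = 33.5 − √(33.5² − 2 × 12000/(0.85 × 6 × 17)) = 4.424 in.
A_s = 0.85 f'_c a b / f_y = 0.85 × 6 × 4.424 × 17 / 60 = 6.393 in².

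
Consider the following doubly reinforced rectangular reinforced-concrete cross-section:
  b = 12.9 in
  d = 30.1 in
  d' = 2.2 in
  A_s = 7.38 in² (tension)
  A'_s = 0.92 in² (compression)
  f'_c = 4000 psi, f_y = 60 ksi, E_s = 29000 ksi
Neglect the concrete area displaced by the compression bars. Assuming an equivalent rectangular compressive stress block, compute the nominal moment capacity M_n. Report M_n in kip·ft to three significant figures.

M_n ≈ 958 kip·ft

Assume both steels yield.
a = (A_s − A'_s) f_y/(0.85 f'_c b) = (7.38 − 0.92) × 60/(0.85 × 4 × 12.9) = 8.837 in.
c = a/β₁ = 8.837/0.85 = 10.396 in; ε'_s = 0.003(c − d')/c = 0.0024 ≥ ε_y = 0.0021, so the compression steel yields.
M_n = (A_s − A'_s) f_y (d − a/2) + A'_s f_y (d − d') = 387.6 × (30.1 − 4.4185) + 55.2 × (30.1 − 2.2) = 9954.1 + 1540.1 = 11494.2 kip·in = 11494.2/12 = 957.85 kip·ft.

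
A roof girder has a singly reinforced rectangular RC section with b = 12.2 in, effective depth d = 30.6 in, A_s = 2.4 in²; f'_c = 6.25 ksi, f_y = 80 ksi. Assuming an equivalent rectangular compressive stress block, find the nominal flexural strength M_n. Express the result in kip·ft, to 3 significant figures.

M_n ≈ 466 kip·ft

T = A_s f_y = 2.4 × 80 = 192 kips.
a = T/(0.85 f'_c b) = 192/(0.85 × 6.25 × 12.2) = 2.962 in.
M_n = T(d − a/2) = 192 × (30.6 − 1.481) = 5590.8 kip·in = 5590.8/12 = 465.90 kip·ft.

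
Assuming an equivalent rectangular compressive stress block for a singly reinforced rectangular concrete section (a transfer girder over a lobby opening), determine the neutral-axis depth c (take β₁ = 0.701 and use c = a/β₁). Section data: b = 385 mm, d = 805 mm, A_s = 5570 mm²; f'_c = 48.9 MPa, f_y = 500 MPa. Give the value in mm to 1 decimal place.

c ≈ 248.3 mm

T = A_s f_y = 5570 × 500 = 2785000 N = 2785 kN.
Setting C = 0.85 f'_c a b equal to T: a = 2785000/(0.85 × 48.9 × 385) = 174.035 mm.
With β₁ = 0.701, c = a/β₁ = 174.035/0.701 = 248.3 mm.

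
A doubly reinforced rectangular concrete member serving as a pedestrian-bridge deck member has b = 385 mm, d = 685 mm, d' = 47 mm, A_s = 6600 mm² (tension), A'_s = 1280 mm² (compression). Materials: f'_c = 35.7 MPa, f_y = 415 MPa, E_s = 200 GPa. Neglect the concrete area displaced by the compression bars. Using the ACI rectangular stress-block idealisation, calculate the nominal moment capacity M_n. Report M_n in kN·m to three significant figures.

Assume both tension and compression steel yield.
Net tension couple steel: A_s − A'_s = 5320 mm².
a = (A_s − A'_s) f_y / (0.85 f'_c b) = 2207800/(0.85 × 35.7 × 385) = 188.98 mm.
c = a/β₁ = 188.98/0.795 = 237.71 mm; ε'_s = 0.003(c − d')/c = 0.0024 ≥ f_y/E_s = 0.0021, so compression steel does yield.
M_n = (A_s − A'_s) f_y (d − a/2) + A'_s f_y (d − d') = [2207800 × (685 − 94.49) + 531200 × (685 − 47)] × 10⁻⁶ = 1303.73 + 338.91 = 1642.64 kN·m.

M_n ≈ 1640 kN·m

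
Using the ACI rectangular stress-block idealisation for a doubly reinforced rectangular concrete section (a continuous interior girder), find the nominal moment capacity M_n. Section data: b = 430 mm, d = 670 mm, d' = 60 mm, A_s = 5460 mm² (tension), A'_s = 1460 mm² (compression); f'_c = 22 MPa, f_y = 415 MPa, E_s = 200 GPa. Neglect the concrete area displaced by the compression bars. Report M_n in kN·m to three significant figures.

Assume both tension and compression steel yield.
Net tension couple steel: A_s − A'_s = 4000 mm².
a = (A_s − A'_s) f_y / (0.85 f'_c b) = 1660000/(0.85 × 22 × 430) = 206.44 mm.
c = a/β₁ = 206.44/0.85 = 242.87 mm; ε'_s = 0.003(c − d')/c = 0.0023 ≥ f_y/E_s = 0.0021, so compression steel does yield.
M_n = (A_s − A'_s) f_y (d − a/2) + A'_s f_y (d − d') = [1660000 × (670 − 103.22) + 605900 × (670 − 60)] × 10⁻⁶ = 940.85 + 369.60 = 1310.45 kN·m.

M_n ≈ 1310 kN·m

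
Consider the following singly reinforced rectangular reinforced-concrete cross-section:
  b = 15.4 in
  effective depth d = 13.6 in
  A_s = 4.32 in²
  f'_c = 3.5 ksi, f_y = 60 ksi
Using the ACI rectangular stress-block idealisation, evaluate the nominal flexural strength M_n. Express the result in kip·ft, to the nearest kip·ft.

M_n ≈ 233 kip·ft

T = A_s f_y = 4.32 × 60 = 259.2 kips.
a = T/(0.85 f'_c b) = 259.2/(0.85 × 3.5 × 15.4) = 5.658 in.
M_n = T(d − a/2) = 259.2 × (13.6 − 2.829) = 2791.8 kip·in = 2791.8/12 = 232.65 kip·ft.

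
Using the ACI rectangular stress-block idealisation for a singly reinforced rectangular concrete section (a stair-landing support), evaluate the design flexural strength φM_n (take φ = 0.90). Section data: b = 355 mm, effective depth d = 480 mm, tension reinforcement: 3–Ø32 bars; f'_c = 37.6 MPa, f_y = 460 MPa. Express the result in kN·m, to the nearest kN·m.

A_s = 3 × 804 = 2412 mm².
T = A_s f_y = 2412 × 460 = 1109520 N = 1109.52 kN.
From C = T: a = T/(0.85 f'_c b) = 1109520/(0.85 × 37.6 × 355) = 97.79 mm.
M_n = T(d − a/2) = 1109.52 kN × (480 − 48.895) mm = 478.32 kN·m.
φM_n = 0.90 × 478.32 = 430.49 kN·m.

φM_n ≈ 430 kN·m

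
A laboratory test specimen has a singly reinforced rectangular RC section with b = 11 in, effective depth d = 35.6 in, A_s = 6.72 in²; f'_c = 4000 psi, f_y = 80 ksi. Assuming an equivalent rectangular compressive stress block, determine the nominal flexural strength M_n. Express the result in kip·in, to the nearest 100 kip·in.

T = A_s f_y = 6.72 × 80 = 537.6 kips.
a = T/(0.85 f'_c b) = 537.6/(0.85 × 4 × 11) = 14.374 in.
M_n = T(d − a/2) = 537.6 × (35.6 − 7.187) = 15274.8 kip·in.

M_n ≈ 15300 kip·in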